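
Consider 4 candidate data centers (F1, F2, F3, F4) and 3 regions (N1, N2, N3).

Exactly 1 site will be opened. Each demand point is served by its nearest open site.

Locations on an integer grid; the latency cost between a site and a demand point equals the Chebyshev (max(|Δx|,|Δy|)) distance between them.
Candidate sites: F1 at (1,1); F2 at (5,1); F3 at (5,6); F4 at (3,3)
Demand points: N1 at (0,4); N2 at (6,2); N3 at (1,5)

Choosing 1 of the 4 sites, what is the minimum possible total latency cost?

8

Open {F4}.
  N1→F4 3, N2→F4 3, N3→F4 2  ⇒ total 8.
Compare {F2}: total 10.
Compare {F1}: total 12.
No size-1 selection does better; minimum is 8.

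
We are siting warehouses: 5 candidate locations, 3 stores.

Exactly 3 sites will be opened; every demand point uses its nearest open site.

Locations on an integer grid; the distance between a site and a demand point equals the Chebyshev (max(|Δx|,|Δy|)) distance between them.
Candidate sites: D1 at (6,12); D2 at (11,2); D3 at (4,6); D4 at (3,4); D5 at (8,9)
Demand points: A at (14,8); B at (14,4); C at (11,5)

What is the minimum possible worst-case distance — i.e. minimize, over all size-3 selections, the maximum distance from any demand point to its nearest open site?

Open {D1, D2, D3}.
  Farthest demand point is A at distance 6 (to D2); all others are ≤ 6.
With {D1, D2, D4} the worst case is 6.
With {D1, D2, D5} the worst case is 6.
No size-3 selection achieves below 6.

6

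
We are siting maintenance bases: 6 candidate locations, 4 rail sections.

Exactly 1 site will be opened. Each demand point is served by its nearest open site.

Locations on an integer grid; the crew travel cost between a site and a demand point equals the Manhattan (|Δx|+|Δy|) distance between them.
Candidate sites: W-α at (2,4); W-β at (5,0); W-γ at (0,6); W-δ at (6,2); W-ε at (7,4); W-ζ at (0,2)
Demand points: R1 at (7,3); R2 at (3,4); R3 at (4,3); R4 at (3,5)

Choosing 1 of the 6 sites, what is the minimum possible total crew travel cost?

12

Open {W-α}.
  R1→W-α 6, R2→W-α 1, R3→W-α 3, R4→W-α 2  ⇒ total 12.
Compare {W-ε}: total 14.
Compare {W-δ}: total 16.
No size-1 selection does better; minimum is 12.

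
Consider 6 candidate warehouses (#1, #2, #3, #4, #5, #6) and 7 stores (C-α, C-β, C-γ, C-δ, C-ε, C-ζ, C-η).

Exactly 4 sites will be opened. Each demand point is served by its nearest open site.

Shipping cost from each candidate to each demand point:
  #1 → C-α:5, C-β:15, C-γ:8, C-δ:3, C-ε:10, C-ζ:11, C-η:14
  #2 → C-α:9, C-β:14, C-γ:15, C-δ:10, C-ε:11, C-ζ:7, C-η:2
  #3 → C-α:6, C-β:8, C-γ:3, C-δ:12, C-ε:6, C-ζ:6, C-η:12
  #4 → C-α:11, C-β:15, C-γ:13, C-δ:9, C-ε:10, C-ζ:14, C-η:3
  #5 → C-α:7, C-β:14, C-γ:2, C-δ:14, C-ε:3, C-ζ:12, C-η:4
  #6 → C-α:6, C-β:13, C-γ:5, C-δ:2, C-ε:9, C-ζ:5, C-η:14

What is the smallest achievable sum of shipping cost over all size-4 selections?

28

Open {#2, #3, #5, #6}.
  C-α→#3 6, C-β→#3 8, C-γ→#5 2, C-δ→#6 2, C-ε→#5 3, C-ζ→#6 5, C-η→#2 2  ⇒ total 28.
Compare {#1, #2, #3, #5}: total 29.
Compare {#1, #3, #5, #6}: total 29.
No size-4 selection does better; minimum is 28.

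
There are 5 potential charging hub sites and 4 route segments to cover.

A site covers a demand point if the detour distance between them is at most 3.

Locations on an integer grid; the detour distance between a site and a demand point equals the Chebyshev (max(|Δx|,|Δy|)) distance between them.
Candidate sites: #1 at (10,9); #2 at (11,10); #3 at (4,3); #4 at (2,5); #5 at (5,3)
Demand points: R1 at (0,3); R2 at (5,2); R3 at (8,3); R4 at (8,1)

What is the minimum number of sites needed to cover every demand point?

2

Coverage sets (demand points within 3 of each site):
  #1: {}
  #2: {}
  #3: {R2}
  #4: {R1, R2}
  #5: {R2, R3, R4}
No single site covers all 4 demand points.
But {#4, #5} covers everything, so the minimum is 2.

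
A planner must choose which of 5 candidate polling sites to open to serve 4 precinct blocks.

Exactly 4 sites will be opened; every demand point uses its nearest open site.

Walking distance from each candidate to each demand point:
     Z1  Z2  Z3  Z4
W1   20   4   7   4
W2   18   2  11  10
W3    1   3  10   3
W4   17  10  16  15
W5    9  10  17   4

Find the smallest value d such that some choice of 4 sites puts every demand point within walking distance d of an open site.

Open {W1, W2, W3, W4}.
  Farthest demand point is Z3 at walking distance 7 (to W1); all others are ≤ 7.
With {W1, W2, W3, W5} the worst case is 7.
With {W1, W3, W4, W5} the worst case is 7.
No size-4 selection achieves below 7.

7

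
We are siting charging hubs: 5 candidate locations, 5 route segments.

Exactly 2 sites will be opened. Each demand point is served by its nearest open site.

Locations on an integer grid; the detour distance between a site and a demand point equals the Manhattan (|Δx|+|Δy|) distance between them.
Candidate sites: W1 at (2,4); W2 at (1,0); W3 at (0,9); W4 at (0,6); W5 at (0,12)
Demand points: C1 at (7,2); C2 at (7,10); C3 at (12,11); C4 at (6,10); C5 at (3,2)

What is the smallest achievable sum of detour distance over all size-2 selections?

Open {W1, W3}.
  C1→W1 7, C2→W3 8, C3→W3 14, C4→W3 7, C5→W1 3  ⇒ total 39.
Compare {W1, W5}: total 40.
Compare {W2, W3}: total 41.
No size-2 selection does better; minimum is 39.

39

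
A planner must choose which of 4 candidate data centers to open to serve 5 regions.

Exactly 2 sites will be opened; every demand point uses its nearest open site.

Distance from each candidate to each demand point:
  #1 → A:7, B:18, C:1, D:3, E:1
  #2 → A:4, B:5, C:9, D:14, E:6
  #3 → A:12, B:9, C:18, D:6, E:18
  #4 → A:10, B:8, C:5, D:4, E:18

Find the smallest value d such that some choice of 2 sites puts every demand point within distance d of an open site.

5

Open {#1, #2}.
  Farthest demand point is B at distance 5 (to #2); all others are ≤ 5.
With {#2, #4} the worst case is 6.
With {#1, #4} the worst case is 8.
No size-2 selection achieves below 5.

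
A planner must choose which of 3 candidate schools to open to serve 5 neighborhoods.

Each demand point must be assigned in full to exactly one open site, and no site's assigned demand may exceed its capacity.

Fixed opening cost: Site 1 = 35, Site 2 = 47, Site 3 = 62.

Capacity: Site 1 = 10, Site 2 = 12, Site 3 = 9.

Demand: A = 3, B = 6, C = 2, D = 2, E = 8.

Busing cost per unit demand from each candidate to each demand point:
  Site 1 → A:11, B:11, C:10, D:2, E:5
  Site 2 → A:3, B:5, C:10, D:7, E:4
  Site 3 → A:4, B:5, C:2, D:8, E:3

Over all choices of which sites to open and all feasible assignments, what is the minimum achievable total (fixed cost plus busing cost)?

185

Open {Site 1, Site 2}; cheapest assignment that respects the capacities:
  Site 1 (cap 10, load 10): D, E — cost 2×2 + 8×5 = 44
  Site 2 (cap 12, load 11): A, B, C — cost 3×3 + 6×5 + 2×10 = 59
  Shipping 103, fixed 82 → total 185.
  Any other capacity-feasible assignment to {Site 1, Site 2} ships for at least 103.
Compare {Site 2, Site 3}: its best feasible assignment gives total 217.
Compare {Site 1, Site 2, Site 3}: its best feasible assignment gives total 223.
Every other set of open sites that can feasibly serve all demand totals ≥ 217 even under its best assignment. Minimum: 185.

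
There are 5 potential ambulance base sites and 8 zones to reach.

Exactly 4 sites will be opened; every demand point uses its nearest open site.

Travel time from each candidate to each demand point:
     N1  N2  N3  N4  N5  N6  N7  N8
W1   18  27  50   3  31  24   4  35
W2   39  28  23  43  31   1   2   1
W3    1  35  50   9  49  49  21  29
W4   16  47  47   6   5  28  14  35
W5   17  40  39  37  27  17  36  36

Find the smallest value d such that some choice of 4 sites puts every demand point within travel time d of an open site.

27

Open {W1, W2, W3, W4}.
  Farthest demand point is N2 at travel time 27 (to W1); all others are ≤ 27.
With {W1, W2, W3, W5} the worst case is 27.
With {W1, W2, W4, W5} the worst case is 27.
No size-4 selection achieves below 27.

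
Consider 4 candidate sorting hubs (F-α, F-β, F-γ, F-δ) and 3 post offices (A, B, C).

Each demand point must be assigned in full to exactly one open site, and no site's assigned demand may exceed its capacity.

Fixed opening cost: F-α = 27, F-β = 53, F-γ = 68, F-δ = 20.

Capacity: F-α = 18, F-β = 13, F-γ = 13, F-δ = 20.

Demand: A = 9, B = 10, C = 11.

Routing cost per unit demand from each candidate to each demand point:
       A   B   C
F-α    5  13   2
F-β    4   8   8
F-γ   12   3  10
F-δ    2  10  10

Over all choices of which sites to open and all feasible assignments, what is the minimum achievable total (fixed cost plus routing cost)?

185

Open {F-α, F-γ, F-δ}; cheapest assignment that respects the capacities:
  F-α (cap 18, load 11): C — cost 11×2 = 22
  F-γ (cap 13, load 10): B — cost 10×3 = 30
  F-δ (cap 20, load 9): A — cost 9×2 = 18
  Shipping 70, fixed 115 → total 185.
  Any other capacity-feasible assignment to {F-α, F-γ, F-δ} ships for at least 70.
Compare {F-α, F-δ}: its best feasible assignment gives total 187.
Compare {F-α, F-β, F-δ}: its best feasible assignment gives total 220.
Every other set of open sites that can feasibly serve all demand totals ≥ 187 even under its best assignment. Minimum: 185.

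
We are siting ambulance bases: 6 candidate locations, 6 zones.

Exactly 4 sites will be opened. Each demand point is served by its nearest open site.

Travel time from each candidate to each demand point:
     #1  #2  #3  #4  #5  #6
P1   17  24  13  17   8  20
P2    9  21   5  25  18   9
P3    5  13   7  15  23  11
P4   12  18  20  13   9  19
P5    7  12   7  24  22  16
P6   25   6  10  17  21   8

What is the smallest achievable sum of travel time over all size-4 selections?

Open {P2, P3, P4, P6}.
  #1→P3 5, #2→P6 6, #3→P2 5, #4→P4 13, #5→P4 9, #6→P6 8  ⇒ total 46.
Compare {P1, P2, P3, P6}: total 47.
Compare {P1, P3, P4, P6}: total 47.
No size-4 selection does better; minimum is 46.

46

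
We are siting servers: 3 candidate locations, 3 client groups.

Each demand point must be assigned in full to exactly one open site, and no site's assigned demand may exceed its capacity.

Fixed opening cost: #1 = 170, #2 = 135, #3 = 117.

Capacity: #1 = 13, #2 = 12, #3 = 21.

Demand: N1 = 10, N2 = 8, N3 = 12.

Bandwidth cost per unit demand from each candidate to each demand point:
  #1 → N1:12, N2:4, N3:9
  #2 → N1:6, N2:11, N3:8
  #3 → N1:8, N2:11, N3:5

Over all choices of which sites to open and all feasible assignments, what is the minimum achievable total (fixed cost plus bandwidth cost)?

Open {#2, #3}; cheapest assignment that respects the capacities:
  #2 (cap 12, load 10): N1 — cost 10×6 = 60
  #3 (cap 21, load 20): N2, N3 — cost 8×11 + 12×5 = 148
  Shipping 208, fixed 252 → total 460.
  Any other capacity-feasible assignment to {#2, #3} ships for at least 208.
Compare {#1, #3}: its best feasible assignment gives total 555.
Compare {#1, #2, #3}: its best feasible assignment gives total 574.
Every other set of open sites that can feasibly serve all demand totals ≥ 555 even under its best assignment. Minimum: 460.

460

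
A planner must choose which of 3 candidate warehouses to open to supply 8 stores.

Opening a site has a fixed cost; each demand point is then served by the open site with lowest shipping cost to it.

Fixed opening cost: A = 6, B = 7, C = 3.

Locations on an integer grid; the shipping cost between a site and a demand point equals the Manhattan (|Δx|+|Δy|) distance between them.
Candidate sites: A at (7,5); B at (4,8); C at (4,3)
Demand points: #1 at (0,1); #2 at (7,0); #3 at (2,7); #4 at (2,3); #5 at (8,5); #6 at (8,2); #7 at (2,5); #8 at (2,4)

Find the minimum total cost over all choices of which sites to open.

Open {A, C}: assign each demand point to its cheapest open site.
  #1→C 6, #2→A 5, #3→C 6, #4→C 2, #5→A 1, #6→A 4, #7→C 4, #8→C 3
  shipping cost 31, fixed 9 → total 40.
Compare {C}: shipping cost 38 + fixed 3 = 41.
Compare {A, B, C}: shipping cost 28 + fixed 16 = 44.
Compare {B, C}: shipping cost 35 + fixed 10 = 45.
All other subsets cost ≥ 41. Minimum total cost: 40.

40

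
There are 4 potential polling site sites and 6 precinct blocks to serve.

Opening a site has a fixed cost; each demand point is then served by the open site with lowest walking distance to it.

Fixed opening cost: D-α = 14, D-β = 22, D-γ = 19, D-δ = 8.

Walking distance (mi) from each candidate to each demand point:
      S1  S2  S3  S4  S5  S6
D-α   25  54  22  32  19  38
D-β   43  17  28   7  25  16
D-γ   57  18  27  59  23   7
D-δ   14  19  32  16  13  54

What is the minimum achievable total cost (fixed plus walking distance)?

122

Open {D-γ, D-δ}: assign each demand point to its cheapest open site.
  S1→D-δ 14, S2→D-γ 18, S3→D-γ 27, S4→D-δ 16, S5→D-δ 13, S6→D-γ 7
  walking distance 95, fixed 27 → total 122.
Compare {D-β, D-δ}: walking distance 95 + fixed 30 = 125.
Compare {D-α, D-γ, D-δ}: walking distance 90 + fixed 41 = 131.
Compare {D-α, D-β, D-δ}: walking distance 89 + fixed 44 = 133.
All other subsets cost ≥ 125. Minimum total cost: 122.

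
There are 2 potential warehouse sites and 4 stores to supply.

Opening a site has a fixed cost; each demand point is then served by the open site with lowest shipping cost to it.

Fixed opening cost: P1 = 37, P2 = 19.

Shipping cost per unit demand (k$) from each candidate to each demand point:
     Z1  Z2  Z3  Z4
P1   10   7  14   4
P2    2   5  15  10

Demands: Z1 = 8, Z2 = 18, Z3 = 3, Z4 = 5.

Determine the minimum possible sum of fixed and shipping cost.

Open {P2}: assign each demand point to its cheapest open site.
  Z1→P2 8×2=16, Z2→P2 18×5=90, Z3→P2 3×15=45, Z4→P2 5×10=50
  shipping cost 201, fixed 19 → total 220.
Compare {P1, P2}: shipping cost 168 + fixed 56 = 224.
Compare {P1}: shipping cost 268 + fixed 37 = 305.

220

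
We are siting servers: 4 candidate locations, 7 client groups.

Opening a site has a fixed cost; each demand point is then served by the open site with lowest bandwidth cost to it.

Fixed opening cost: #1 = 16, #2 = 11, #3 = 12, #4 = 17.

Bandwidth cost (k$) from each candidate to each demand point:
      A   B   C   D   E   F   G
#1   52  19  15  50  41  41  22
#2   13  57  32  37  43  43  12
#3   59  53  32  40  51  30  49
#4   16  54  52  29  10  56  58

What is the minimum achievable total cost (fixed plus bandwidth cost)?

Open {#1, #2, #4}: assign each demand point to its cheapest open site.
  A→#2 13, B→#1 19, C→#1 15, D→#4 29, E→#4 10, F→#1 41, G→#2 12
  bandwidth cost 139, fixed 44 → total 183.
Compare {#1, #2, #3, #4}: bandwidth cost 128 + fixed 56 = 184.
Compare {#1, #4}: bandwidth cost 152 + fixed 33 = 185.
Compare {#1, #3, #4}: bandwidth cost 141 + fixed 45 = 186.
All other subsets cost ≥ 184. Minimum total cost: 183.

183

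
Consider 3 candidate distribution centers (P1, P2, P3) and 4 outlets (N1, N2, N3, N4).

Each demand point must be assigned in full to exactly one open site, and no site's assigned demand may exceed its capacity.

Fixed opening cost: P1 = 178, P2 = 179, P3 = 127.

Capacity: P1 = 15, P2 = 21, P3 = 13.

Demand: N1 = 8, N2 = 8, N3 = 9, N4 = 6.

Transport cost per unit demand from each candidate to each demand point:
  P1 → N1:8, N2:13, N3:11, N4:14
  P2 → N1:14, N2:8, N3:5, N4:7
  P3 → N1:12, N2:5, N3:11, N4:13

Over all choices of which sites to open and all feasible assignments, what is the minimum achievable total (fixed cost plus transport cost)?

614

Open {P1, P2}; cheapest assignment that respects the capacities:
  P1 (cap 15, load 14): N1, N4 — cost 8×8 + 6×14 = 148
  P2 (cap 21, load 17): N2, N3 — cost 8×8 + 9×5 = 109
  Shipping 257, fixed 357 → total 614.
  Any other capacity-feasible assignment to {P1, P2} ships for at least 257.
Compare {P1, P2, P3}: its best feasible assignment gives total 675.
Every other set of open sites that can feasibly serve all demand totals ≥ 675 even under its best assignment. Minimum: 614.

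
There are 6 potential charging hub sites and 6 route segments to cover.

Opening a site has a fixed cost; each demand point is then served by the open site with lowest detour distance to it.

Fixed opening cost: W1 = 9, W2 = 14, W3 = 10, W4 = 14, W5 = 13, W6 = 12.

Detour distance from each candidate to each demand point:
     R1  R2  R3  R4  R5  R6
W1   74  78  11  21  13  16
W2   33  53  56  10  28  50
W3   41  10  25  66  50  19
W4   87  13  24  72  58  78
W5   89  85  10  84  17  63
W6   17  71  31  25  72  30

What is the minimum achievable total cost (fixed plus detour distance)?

119

Open {W1, W3, W6}: assign each demand point to its cheapest open site.
  R1→W6 17, R2→W3 10, R3→W1 11, R4→W1 21, R5→W1 13, R6→W1 16
  detour distance 88, fixed 31 → total 119.
Compare {W1, W2, W3, W6}: detour distance 77 + fixed 45 = 122.
Compare {W1, W2, W3}: detour distance 93 + fixed 33 = 126.
Compare {W1, W4, W6}: detour distance 91 + fixed 35 = 126.
All other subsets cost ≥ 122. Minimum total cost: 119.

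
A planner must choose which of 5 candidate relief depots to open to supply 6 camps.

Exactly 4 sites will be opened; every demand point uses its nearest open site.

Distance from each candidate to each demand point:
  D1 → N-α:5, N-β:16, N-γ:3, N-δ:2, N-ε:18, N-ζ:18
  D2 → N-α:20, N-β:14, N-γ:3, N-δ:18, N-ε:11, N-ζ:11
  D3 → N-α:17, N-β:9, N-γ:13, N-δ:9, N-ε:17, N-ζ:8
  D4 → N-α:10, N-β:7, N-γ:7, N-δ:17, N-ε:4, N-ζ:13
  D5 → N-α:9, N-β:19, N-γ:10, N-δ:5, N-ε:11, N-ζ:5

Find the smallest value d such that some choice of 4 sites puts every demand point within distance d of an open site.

Open {D1, D2, D4, D5}.
  Farthest demand point is N-β at distance 7 (to D4); all others are ≤ 7.
With {D1, D3, D4, D5} the worst case is 7.
With {D1, D2, D3, D4} the worst case is 8.
No size-4 selection achieves below 7.

7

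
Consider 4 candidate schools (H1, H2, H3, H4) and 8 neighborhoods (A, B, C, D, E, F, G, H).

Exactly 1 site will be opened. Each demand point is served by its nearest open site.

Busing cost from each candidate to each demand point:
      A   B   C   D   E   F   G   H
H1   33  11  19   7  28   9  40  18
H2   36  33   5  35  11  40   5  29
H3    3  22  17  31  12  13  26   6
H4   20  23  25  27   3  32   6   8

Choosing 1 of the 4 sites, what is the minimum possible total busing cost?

Open {H3}.
  A→H3 3, B→H3 22, C→H3 17, D→H3 31, E→H3 12, F→H3 13, G→H3 26, H→H3 6  ⇒ total 130.
Compare {H4}: total 144.
Compare {H1}: total 165.
No size-1 selection does better; minimum is 130.

130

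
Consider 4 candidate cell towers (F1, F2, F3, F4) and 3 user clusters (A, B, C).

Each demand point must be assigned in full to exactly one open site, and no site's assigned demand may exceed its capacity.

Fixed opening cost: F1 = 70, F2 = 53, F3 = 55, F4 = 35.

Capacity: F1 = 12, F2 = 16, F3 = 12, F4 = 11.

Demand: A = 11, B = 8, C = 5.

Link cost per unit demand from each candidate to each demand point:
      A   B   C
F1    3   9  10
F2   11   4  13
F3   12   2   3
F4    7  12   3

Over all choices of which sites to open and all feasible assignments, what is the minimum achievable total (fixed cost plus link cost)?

224

Open {F1, F3, F4}; cheapest assignment that respects the capacities:
  F1 (cap 12, load 11): A — cost 11×3 = 33
  F3 (cap 12, load 8): B — cost 8×2 = 16
  F4 (cap 11, load 5): C — cost 5×3 = 15
  Shipping 64, fixed 160 → total 224.
  Any other capacity-feasible assignment to {F1, F3, F4} ships for at least 64.
Compare {F1, F2, F4}: its best feasible assignment gives total 238.
Compare {F1, F2}: its best feasible assignment gives total 253.
Every other set of open sites that can feasibly serve all demand totals ≥ 238 even under its best assignment. Minimum: 224.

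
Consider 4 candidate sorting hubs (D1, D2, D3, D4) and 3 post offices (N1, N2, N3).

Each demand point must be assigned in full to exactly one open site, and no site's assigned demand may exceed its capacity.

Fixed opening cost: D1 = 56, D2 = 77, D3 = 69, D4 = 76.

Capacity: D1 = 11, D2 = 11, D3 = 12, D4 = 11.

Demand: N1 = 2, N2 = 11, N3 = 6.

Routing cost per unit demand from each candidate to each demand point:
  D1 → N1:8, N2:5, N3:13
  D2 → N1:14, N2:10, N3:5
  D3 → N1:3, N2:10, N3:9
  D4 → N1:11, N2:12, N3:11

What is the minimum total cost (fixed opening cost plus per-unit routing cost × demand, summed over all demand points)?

240

Open {D1, D3}; cheapest assignment that respects the capacities:
  D1 (cap 11, load 11): N2 — cost 11×5 = 55
  D3 (cap 12, load 8): N1, N3 — cost 2×3 + 6×9 = 60
  Shipping 115, fixed 125 → total 240.
  Any other capacity-feasible assignment to {D1, D3} ships for at least 115.
Compare {D1, D2}: its best feasible assignment gives total 246.
Compare {D1, D4}: its best feasible assignment gives total 275.
Every other set of open sites that can feasibly serve all demand totals ≥ 246 even under its best assignment. Minimum: 240.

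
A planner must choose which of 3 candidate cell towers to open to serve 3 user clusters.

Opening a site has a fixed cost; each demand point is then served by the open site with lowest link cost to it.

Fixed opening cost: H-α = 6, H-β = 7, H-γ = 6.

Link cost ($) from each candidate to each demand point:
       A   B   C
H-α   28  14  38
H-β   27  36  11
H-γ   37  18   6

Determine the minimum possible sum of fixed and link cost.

Open {H-α, H-γ}: assign each demand point to its cheapest open site.
  A→H-α 28, B→H-α 14, C→H-γ 6
  link cost 48, fixed 12 → total 60.
Compare {H-β, H-γ}: link cost 51 + fixed 13 = 64.
Compare {H-α, H-β}: link cost 52 + fixed 13 = 65.
Compare {H-α, H-β, H-γ}: link cost 47 + fixed 19 = 66.
All other subsets cost ≥ 64. Minimum total cost: 60.

60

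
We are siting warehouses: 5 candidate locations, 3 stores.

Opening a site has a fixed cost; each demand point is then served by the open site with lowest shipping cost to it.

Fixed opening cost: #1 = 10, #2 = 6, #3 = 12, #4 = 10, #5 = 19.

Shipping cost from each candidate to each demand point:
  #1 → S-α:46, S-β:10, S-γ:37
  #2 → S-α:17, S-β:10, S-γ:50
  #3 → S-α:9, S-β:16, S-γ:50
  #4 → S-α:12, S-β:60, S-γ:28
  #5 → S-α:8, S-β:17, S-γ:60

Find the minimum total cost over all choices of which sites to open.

66

Open {#2, #4}: assign each demand point to its cheapest open site.
  S-α→#4 12, S-β→#2 10, S-γ→#4 28
  shipping cost 50, fixed 16 → total 66.
Compare {#1, #4}: shipping cost 50 + fixed 20 = 70.
Compare {#3, #4}: shipping cost 53 + fixed 22 = 75.
Compare {#2, #3, #4}: shipping cost 47 + fixed 28 = 75.
All other subsets cost ≥ 70. Minimum total cost: 66.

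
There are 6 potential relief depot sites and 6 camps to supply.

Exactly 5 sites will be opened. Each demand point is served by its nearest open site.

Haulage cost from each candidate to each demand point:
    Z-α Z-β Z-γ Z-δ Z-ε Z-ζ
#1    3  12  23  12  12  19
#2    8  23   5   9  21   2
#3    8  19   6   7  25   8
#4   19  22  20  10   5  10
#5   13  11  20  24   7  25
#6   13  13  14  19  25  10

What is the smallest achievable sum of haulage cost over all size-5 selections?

Open {#1, #2, #3, #4, #5}.
  Z-α→#1 3, Z-β→#5 11, Z-γ→#2 5, Z-δ→#3 7, Z-ε→#4 5, Z-ζ→#2 2  ⇒ total 33.
Compare {#1, #2, #3, #4, #6}: total 34.
Compare {#1, #2, #3, #5, #6}: total 35.
No size-5 selection does better; minimum is 33.

33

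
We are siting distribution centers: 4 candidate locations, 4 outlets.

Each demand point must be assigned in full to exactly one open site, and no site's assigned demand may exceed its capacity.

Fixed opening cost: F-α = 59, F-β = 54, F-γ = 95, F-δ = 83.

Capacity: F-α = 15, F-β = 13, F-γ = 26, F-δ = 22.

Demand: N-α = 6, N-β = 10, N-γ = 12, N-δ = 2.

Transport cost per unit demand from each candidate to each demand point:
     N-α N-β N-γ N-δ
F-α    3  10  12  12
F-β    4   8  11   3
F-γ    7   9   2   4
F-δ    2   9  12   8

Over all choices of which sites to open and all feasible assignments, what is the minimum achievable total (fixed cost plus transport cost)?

Open {F-β, F-γ}; cheapest assignment that respects the capacities:
  F-β (cap 13, load 8): N-α, N-δ — cost 6×4 + 2×3 = 30
  F-γ (cap 26, load 22): N-β, N-γ — cost 10×9 + 12×2 = 114
  Shipping 144, fixed 149 → total 293.
  Any other capacity-feasible assignment to {F-β, F-γ} ships for at least 144.
Compare {F-α, F-γ}: its best feasible assignment gives total 294.
Compare {F-γ, F-δ}: its best feasible assignment gives total 312.
Every other set of open sites that can feasibly serve all demand totals ≥ 294 even under its best assignment. Minimum: 293.

293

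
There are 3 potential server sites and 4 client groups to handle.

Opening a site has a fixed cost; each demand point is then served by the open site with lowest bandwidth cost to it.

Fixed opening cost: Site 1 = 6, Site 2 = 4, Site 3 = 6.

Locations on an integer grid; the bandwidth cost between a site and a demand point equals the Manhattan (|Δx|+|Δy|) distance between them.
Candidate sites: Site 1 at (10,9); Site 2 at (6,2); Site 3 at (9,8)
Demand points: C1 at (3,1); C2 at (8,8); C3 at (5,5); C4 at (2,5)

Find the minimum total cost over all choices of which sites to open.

26

Open {Site 2, Site 3}: assign each demand point to its cheapest open site.
  C1→Site 2 4, C2→Site 3 1, C3→Site 2 4, C4→Site 2 7
  bandwidth cost 16, fixed 10 → total 26.
Compare {Site 2}: bandwidth cost 23 + fixed 4 = 27.
Compare {Site 1, Site 2}: bandwidth cost 18 + fixed 10 = 28.
Compare {Site 1, Site 2, Site 3}: bandwidth cost 16 + fixed 16 = 32.
All other subsets cost ≥ 27. Minimum total cost: 26.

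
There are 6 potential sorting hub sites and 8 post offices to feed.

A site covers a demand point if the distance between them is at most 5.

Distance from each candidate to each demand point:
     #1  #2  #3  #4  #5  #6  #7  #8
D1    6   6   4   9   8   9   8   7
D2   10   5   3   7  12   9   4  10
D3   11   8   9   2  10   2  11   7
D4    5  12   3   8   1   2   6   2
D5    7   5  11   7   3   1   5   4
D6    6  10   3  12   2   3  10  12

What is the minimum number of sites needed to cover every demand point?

Coverage sets (demand points within 5 of each site):
  D1: {#3}
  D2: {#2, #3, #7}
  D3: {#4, #6}
  D4: {#1, #3, #5, #6, #8}
  D5: {#2, #5, #6, #7, #8}
  D6: {#3, #5, #6}
No 2 sites suffice: every size-2 union leaves at least one demand point uncovered.
But {D2, D3, D4} covers everything, so the minimum is 3.

3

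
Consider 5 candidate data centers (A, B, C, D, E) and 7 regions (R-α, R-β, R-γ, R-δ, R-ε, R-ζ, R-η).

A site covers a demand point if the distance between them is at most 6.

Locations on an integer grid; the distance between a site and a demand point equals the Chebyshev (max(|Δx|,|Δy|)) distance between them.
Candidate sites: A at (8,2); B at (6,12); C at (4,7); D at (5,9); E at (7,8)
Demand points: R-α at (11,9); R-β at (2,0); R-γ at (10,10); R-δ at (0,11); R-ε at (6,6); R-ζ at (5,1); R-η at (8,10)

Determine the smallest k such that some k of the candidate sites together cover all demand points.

2

Coverage sets (demand points within 6 of each site):
  A: {R-β, R-ε, R-ζ}
  B: {R-α, R-γ, R-δ, R-ε, R-η}
  C: {R-γ, R-δ, R-ε, R-ζ, R-η}
  D: {R-α, R-γ, R-δ, R-ε, R-η}
  E: {R-α, R-γ, R-ε, R-η}
No single site covers all 7 demand points.
But {A, B} covers everything, so the minimum is 2.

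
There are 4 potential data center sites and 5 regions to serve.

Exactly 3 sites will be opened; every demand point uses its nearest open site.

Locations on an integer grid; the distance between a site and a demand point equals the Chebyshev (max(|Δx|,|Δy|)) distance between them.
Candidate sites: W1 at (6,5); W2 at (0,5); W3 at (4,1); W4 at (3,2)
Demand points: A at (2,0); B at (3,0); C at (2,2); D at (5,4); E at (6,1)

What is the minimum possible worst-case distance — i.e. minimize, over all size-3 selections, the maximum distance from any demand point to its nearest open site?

2

Open {W1, W2, W3}.
  Farthest demand point is A at distance 2 (to W3); all others are ≤ 2.
With {W1, W3, W4} the worst case is 2.
With {W2, W3, W4} the worst case is 2.
No size-3 selection achieves below 2.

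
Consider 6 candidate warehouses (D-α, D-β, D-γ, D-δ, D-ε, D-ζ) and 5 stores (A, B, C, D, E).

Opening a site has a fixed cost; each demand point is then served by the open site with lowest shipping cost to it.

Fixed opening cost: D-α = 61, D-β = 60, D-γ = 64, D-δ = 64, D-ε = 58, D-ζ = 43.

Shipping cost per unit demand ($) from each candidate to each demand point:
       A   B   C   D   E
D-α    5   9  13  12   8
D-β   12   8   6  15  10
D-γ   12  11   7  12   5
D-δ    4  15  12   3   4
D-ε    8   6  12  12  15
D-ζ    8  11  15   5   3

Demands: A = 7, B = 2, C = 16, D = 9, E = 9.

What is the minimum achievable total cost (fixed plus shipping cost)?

Open {D-β, D-δ}: assign each demand point to its cheapest open site.
  A→D-δ 7×4=28, B→D-β 2×8=16, C→D-β 16×6=96, D→D-δ 9×3=27, E→D-δ 9×4=36
  shipping cost 203, fixed 124 → total 327.
Compare {D-β, D-ζ}: shipping cost 240 + fixed 103 = 343.
Compare {D-γ, D-δ}: shipping cost 225 + fixed 128 = 353.
Compare {D-β, D-δ, D-ζ}: shipping cost 194 + fixed 167 = 361.
All other subsets cost ≥ 343. Minimum total cost: 327.

327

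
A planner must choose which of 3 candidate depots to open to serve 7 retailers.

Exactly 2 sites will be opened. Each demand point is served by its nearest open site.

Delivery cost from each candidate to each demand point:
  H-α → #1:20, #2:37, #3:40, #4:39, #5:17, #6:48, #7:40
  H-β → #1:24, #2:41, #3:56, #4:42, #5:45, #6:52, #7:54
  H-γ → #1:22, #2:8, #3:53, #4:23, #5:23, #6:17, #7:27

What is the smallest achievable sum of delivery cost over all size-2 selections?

Open {H-α, H-γ}.
  #1→H-α 20, #2→H-γ 8, #3→H-α 40, #4→H-γ 23, #5→H-α 17, #6→H-γ 17, #7→H-γ 27  ⇒ total 152.
Compare {H-β, H-γ}: total 173.
Compare {H-α, H-β}: total 241.

152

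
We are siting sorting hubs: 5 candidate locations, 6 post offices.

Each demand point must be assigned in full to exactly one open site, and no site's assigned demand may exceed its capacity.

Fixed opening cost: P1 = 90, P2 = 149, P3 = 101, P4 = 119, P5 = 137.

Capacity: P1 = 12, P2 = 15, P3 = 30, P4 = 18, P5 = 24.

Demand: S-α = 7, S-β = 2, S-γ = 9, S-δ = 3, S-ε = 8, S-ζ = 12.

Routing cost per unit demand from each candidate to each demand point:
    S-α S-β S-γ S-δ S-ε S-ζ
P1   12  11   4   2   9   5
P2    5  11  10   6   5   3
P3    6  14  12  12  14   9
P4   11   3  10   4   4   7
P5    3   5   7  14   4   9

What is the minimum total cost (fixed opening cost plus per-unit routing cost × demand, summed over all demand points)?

474

Open {P4, P5}; cheapest assignment that respects the capacities:
  P4 (cap 18, load 17): S-β, S-δ, S-ζ — cost 2×3 + 3×4 + 12×7 = 102
  P5 (cap 24, load 24): S-α, S-γ, S-ε — cost 7×3 + 9×7 + 8×4 = 116
  Shipping 218, fixed 256 → total 474.
  Any other capacity-feasible assignment to {P4, P5} ships for at least 218.
Compare {P1, P2, P5}: its best feasible assignment gives total 517.
Compare {P1, P3}: its best feasible assignment gives total 523.
Every other set of open sites that can feasibly serve all demand totals ≥ 517 even under its best assignment. Minimum: 474.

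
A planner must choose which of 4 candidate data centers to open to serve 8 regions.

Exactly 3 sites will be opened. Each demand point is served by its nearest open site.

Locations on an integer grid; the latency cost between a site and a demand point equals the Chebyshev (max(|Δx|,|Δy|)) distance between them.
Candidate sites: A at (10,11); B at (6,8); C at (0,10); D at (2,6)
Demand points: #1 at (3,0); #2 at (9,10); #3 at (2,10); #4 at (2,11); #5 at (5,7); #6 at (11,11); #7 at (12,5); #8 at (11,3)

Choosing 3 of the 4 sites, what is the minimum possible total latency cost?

Open {A, B, C}.
  #1→B 8, #2→A 1, #3→C 2, #4→C 2, #5→B 1, #6→A 1, #7→A 6, #8→B 5  ⇒ total 26.
Compare {A, B, D}: total 28.
Compare {A, C, D}: total 29.
No size-3 selection does better; minimum is 26.

26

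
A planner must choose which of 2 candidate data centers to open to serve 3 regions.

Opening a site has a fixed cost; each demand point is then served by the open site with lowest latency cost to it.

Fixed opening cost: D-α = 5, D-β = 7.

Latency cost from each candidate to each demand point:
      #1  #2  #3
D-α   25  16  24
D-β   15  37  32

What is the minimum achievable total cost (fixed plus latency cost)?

Open {D-α, D-β}: assign each demand point to its cheapest open site.
  #1→D-β 15, #2→D-α 16, #3→D-α 24
  latency cost 55, fixed 12 → total 67.
Compare {D-α}: latency cost 65 + fixed 5 = 70.
Compare {D-β}: latency cost 84 + fixed 7 = 91.

67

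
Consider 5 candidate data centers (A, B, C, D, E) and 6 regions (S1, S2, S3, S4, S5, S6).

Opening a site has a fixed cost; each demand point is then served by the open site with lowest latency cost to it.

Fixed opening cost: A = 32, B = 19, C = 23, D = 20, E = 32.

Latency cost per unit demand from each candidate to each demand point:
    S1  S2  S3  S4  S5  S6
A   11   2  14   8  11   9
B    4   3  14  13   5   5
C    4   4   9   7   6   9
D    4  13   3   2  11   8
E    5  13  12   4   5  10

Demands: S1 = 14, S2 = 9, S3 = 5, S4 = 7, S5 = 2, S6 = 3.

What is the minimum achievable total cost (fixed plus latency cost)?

Open {B, D}: assign each demand point to its cheapest open site.
  S1→B 14×4=56, S2→B 9×3=27, S3→D 5×3=15, S4→D 7×2=14, S5→B 2×5=10, S6→B 3×5=15
  latency cost 137, fixed 39 → total 176.
Compare {A, B, D}: latency cost 128 + fixed 71 = 199.
Compare {B, C, D}: latency cost 137 + fixed 62 = 199.
Compare {C, D}: latency cost 157 + fixed 43 = 200.
All other subsets cost ≥ 199. Minimum total cost: 176.

176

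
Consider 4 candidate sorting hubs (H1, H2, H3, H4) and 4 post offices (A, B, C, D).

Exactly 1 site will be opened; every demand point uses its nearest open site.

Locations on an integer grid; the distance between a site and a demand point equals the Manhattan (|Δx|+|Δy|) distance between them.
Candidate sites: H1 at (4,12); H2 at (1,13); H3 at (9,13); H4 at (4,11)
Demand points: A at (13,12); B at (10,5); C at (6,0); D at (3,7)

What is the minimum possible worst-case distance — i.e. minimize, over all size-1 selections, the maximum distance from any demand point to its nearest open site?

13

Open {H4}.
  Farthest demand point is C at distance 13 (to H4); all others are ≤ 13.
With {H1} the worst case is 14.
With {H3} the worst case is 16.
No size-1 selection achieves below 13.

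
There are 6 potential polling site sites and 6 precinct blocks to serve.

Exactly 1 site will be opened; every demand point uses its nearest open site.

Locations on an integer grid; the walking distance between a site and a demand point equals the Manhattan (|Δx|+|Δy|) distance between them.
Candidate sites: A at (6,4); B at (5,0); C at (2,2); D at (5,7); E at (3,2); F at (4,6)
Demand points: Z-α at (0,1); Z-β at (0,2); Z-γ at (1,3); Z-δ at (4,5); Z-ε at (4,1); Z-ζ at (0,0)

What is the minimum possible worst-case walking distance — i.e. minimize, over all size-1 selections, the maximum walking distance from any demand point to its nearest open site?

Open {C}.
  Farthest demand point is Z-δ at walking distance 5 (to C); all others are ≤ 5.
With {E} the worst case is 5.
With {B} the worst case is 7.
No size-1 selection achieves below 5.

5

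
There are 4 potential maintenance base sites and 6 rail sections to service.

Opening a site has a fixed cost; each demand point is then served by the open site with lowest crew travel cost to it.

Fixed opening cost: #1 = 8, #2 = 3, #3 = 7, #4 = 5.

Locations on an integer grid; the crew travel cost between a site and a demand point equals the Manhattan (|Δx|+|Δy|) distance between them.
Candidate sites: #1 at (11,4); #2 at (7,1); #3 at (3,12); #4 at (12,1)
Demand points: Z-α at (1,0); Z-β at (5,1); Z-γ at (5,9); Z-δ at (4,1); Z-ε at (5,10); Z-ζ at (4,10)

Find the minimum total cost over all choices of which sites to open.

34

Open {#2, #3}: assign each demand point to its cheapest open site.
  Z-α→#2 7, Z-β→#2 2, Z-γ→#3 5, Z-δ→#2 3, Z-ε→#3 4, Z-ζ→#3 3
  crew travel cost 24, fixed 10 → total 34.
Compare {#2, #3, #4}: crew travel cost 24 + fixed 15 = 39.
Compare {#1, #2, #3}: crew travel cost 24 + fixed 18 = 42.
Compare {#1, #2, #3, #4}: crew travel cost 24 + fixed 23 = 47.
All other subsets cost ≥ 39. Minimum total cost: 34.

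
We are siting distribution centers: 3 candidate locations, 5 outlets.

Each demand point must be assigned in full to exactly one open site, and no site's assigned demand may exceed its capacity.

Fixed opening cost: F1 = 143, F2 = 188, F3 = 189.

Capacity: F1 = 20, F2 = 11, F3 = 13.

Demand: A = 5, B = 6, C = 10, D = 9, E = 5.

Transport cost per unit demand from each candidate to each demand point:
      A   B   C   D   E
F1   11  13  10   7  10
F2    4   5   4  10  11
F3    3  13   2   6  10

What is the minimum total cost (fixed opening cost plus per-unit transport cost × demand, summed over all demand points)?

703

Open {F1, F2, F3}; cheapest assignment that respects the capacities:
  F1 (cap 20, load 14): D, E — cost 9×7 + 5×10 = 113
  F2 (cap 11, load 11): A, B — cost 5×4 + 6×5 = 50
  F3 (cap 13, load 10): C — cost 10×2 = 20
  Shipping 183, fixed 520 → total 703.
  Any other capacity-feasible assignment to {F1, F2, F3} ships for at least 183.
Total demand is 35 and no other set of sites has combined capacity ≥ 35, so {F1, F2, F3} is the only feasible choice of open sites. Minimum: 703.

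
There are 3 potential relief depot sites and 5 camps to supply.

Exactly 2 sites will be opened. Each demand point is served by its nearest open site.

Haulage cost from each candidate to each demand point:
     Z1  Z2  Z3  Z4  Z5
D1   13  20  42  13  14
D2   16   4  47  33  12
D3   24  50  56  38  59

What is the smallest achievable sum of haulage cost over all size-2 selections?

Open {D1, D2}.
  Z1→D1 13, Z2→D2 4, Z3→D1 42, Z4→D1 13, Z5→D2 12  ⇒ total 84.
Compare {D1, D3}: total 102.
Compare {D2, D3}: total 112.

84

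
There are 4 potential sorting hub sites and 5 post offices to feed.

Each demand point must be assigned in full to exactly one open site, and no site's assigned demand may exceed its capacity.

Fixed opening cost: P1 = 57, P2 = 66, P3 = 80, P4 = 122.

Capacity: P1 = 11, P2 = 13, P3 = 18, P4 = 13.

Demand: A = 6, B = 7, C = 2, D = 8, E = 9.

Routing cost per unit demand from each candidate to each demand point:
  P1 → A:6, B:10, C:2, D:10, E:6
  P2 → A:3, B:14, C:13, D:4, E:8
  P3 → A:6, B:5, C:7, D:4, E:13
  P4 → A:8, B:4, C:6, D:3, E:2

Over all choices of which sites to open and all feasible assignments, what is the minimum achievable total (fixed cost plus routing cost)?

Open {P1, P2, P3}; cheapest assignment that respects the capacities:
  P1 (cap 11, load 11): C, E — cost 2×2 + 9×6 = 58
  P2 (cap 13, load 6): A — cost 6×3 = 18
  P3 (cap 18, load 15): B, D — cost 7×5 + 8×4 = 67
  Shipping 143, fixed 203 → total 346.
  Any other capacity-feasible assignment to {P1, P2, P3} ships for at least 143.
Compare {P2, P3, P4}: its best feasible assignment gives total 383.
Compare {P1, P3, P4}: its best feasible assignment gives total 384.
Every other set of open sites that can feasibly serve all demand totals ≥ 383 even under its best assignment. Minimum: 346.

346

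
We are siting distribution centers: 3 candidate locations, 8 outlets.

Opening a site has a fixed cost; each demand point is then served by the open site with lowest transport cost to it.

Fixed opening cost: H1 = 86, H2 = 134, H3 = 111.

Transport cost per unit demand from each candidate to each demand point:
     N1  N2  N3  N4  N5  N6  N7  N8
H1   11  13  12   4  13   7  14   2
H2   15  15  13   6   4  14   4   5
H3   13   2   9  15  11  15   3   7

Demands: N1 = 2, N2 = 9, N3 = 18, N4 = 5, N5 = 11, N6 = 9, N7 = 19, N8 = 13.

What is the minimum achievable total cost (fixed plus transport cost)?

Open {H1, H3}: assign each demand point to its cheapest open site.
  N1→H1 2×11=22, N2→H3 9×2=18, N3→H3 18×9=162, N4→H1 5×4=20, N5→H3 11×11=121, N6→H1 9×7=63, N7→H3 19×3=57, N8→H1 13×2=26
  transport cost 489, fixed 197 → total 686.
Compare {H1, H2, H3}: transport cost 412 + fixed 331 = 743.
Compare {H2, H3}: transport cost 528 + fixed 245 = 773.
Compare {H3}: transport cost 685 + fixed 111 = 796.
All other subsets cost ≥ 743. Minimum total cost: 686.

686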